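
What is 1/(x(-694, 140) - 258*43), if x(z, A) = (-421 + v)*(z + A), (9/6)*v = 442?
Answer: 3/176684 ≈ 1.6979e-5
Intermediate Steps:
v = 884/3 (v = (⅔)*442 = 884/3 ≈ 294.67)
x(z, A) = -379*A/3 - 379*z/3 (x(z, A) = (-421 + 884/3)*(z + A) = -379*(A + z)/3 = -379*A/3 - 379*z/3)
1/(x(-694, 140) - 258*43) = 1/((-379/3*140 - 379/3*(-694)) - 258*43) = 1/((-53060/3 + 263026/3) - 11094) = 1/(209966/3 - 11094) = 1/(176684/3) = 3/176684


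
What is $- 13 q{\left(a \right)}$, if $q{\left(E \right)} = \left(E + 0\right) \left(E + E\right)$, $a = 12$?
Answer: $-3744$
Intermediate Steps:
$q{\left(E \right)} = 2 E^{2}$ ($q{\left(E \right)} = E 2 E = 2 E^{2}$)
$- 13 q{\left(a \right)} = - 13 \cdot 2 \cdot 12^{2} = - 13 \cdot 2 \cdot 144 = \left(-13\right) 288 = -3744$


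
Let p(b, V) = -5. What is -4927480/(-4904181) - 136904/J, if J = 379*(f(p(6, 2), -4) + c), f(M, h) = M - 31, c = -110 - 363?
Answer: 1621967089904/946070460891 ≈ 1.7144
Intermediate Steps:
c = -473
f(M, h) = -31 + M
J = -192911 (J = 379*((-31 - 5) - 473) = 379*(-36 - 473) = 379*(-509) = -192911)
-4927480/(-4904181) - 136904/J = -4927480/(-4904181) - 136904/(-192911) = -4927480*(-1/4904181) - 136904*(-1/192911) = 4927480/4904181 + 136904/192911 = 1621967089904/946070460891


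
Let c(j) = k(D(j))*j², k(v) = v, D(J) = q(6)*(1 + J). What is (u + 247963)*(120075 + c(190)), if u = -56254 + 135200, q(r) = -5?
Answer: -11231097631325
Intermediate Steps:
D(J) = -5 - 5*J (D(J) = -5*(1 + J) = -5 - 5*J)
u = 78946
c(j) = j²*(-5 - 5*j) (c(j) = (-5 - 5*j)*j² = j²*(-5 - 5*j))
(u + 247963)*(120075 + c(190)) = (78946 + 247963)*(120075 + 5*190²*(-1 - 1*190)) = 326909*(120075 + 5*36100*(-1 - 190)) = 326909*(120075 + 5*36100*(-191)) = 326909*(120075 - 34475500) = 326909*(-34355425) = -11231097631325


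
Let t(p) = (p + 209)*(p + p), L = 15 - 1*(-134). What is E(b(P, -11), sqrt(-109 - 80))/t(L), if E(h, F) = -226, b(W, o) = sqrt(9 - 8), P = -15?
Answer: -113/53342 ≈ -0.0021184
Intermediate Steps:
b(W, o) = 1 (b(W, o) = sqrt(1) = 1)
L = 149 (L = 15 + 134 = 149)
t(p) = 2*p*(209 + p) (t(p) = (209 + p)*(2*p) = 2*p*(209 + p))
E(b(P, -11), sqrt(-109 - 80))/t(L) = -226*1/(298*(209 + 149)) = -226/(2*149*358) = -226/106684 = -226*1/106684 = -113/53342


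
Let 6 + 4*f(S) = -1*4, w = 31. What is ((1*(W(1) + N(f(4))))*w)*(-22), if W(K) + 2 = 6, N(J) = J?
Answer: -1023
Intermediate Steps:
f(S) = -5/2 (f(S) = -3/2 + (-1*4)/4 = -3/2 + (1/4)*(-4) = -3/2 - 1 = -5/2)
W(K) = 4 (W(K) = -2 + 6 = 4)
((1*(W(1) + N(f(4))))*w)*(-22) = ((1*(4 - 5/2))*31)*(-22) = ((1*(3/2))*31)*(-22) = ((3/2)*31)*(-22) = (93/2)*(-22) = -1023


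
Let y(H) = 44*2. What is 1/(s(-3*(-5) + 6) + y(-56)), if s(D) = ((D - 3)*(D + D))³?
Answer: 1/432081304 ≈ 2.3144e-9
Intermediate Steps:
y(H) = 88
s(D) = 8*D³*(-3 + D)³ (s(D) = ((-3 + D)*(2*D))³ = (2*D*(-3 + D))³ = 8*D³*(-3 + D)³)
1/(s(-3*(-5) + 6) + y(-56)) = 1/(8*(-3*(-5) + 6)³*(-3 + (-3*(-5) + 6))³ + 88) = 1/(8*(15 + 6)³*(-3 + (15 + 6))³ + 88) = 1/(8*21³*(-3 + 21)³ + 88) = 1/(8*9261*18³ + 88) = 1/(8*9261*5832 + 88) = 1/(432081216 + 88) = 1/432081304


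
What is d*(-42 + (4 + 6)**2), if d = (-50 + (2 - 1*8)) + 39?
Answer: -986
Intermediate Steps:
d = -17 (d = (-50 + (2 - 8)) + 39 = (-50 - 6) + 39 = -56 + 39 = -17)
d*(-42 + (4 + 6)**2) = -17*(-42 + (4 + 6)**2) = -17*(-42 + 10**2) = -17*(-42 + 100) = -17*58 = -986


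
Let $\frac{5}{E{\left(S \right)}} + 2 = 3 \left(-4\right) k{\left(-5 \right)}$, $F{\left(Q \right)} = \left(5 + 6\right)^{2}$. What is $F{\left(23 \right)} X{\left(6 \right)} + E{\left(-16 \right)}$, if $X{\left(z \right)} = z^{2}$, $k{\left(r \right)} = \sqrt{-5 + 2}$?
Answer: $\frac{949603}{218} + \frac{15 i \sqrt{3}}{109} \approx 4356.0 + 0.23836 i$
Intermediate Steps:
$k{\left(r \right)} = i \sqrt{3}$ ($k{\left(r \right)} = \sqrt{-3} = i \sqrt{3}$)
$F{\left(Q \right)} = 121$ ($F{\left(Q \right)} = 11^{2} = 121$)
$E{\left(S \right)} = \frac{5}{-2 - 12 i \sqrt{3}}$ ($E{\left(S \right)} = \frac{5}{-2 + 3 \left(-4\right) i \sqrt{3}} = \frac{5}{-2 - 12 i \sqrt{3}}$)
$F{\left(23 \right)} X{\left(6 \right)} + E{\left(-16 \right)} = 121 \cdot 6^{2} - \left(\frac{5}{218} - \frac{15 i \sqrt{3}}{109}\right) = 121 \cdot 36 - \left(\frac{5}{218} - \frac{15 i \sqrt{3}}{109}\right) = 4356 - \left(\frac{5}{218} - \frac{15 i \sqrt{3}}{109}\right) = \frac{949603}{218} + \frac{15 i \sqrt{3}}{109}$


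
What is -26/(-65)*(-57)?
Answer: -114/5 ≈ -22.800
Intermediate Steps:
-26/(-65)*(-57) = -26*(-1/65)*(-57) = (2/5)*(-57) = -114/5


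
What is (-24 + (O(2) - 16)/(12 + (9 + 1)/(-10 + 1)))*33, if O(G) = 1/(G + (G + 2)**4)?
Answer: -7083549/8428 ≈ -840.48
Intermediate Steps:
O(G) = 1/(G + (2 + G)**4)
(-24 + (O(2) - 16)/(12 + (9 + 1)/(-10 + 1)))*33 = (-24 + (1/(2 + (2 + 2)**4) - 16)/(12 + (9 + 1)/(-10 + 1)))*33 = (-24 + (1/(2 + 4**4) - 16)/(12 + 10/(-9)))*33 = (-24 + (1/(2 + 256) - 16)/(12 + 10*(-1/9)))*33 = (-24 + (1/258 - 16)/(12 - 10/9))*33 = (-24 + (1/258 - 16)/(98/9))*33 = (-24 - 4127/258*9/98)*33 = (-24 - 12381/8428)*33 = -214653/8428*33 = -7083549/8428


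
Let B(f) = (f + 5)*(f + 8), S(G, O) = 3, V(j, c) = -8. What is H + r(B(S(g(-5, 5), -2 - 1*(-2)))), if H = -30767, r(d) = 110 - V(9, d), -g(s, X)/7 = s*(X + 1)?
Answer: -30649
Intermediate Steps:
g(s, X) = -7*s*(1 + X) (g(s, X) = -7*s*(X + 1) = -7*s*(1 + X))
B(f) = (5 + f)*(8 + f)
r(d) = 118 (r(d) = 110 - 1*(-8) = 110 + 8 = 118)
H + r(B(S(g(-5, 5), -2 - 1*(-2)))) = -30767 + 118 = -30649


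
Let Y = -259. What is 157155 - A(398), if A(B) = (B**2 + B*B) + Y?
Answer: -159394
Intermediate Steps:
A(B) = -259 + 2*B**2 (A(B) = (B**2 + B*B) - 259 = (B**2 + B**2) - 259 = 2*B**2 - 259 = -259 + 2*B**2)
157155 - A(398) = 157155 - (-259 + 2*398**2) = 157155 - (-259 + 2*158404) = 157155 - (-259 + 316808) = 157155 - 1*316549 = 157155 - 316549 = -159394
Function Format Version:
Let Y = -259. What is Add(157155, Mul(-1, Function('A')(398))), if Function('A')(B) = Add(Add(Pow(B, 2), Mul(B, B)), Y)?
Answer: -159394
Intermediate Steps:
Function('A')(B) = Add(-259, Mul(2, Pow(B, 2))) (Function('A')(B) = Add(Add(Pow(B, 2), Mul(B, B)), -259) = Add(Add(Pow(B, 2), Pow(B, 2)), -259) = Add(Mul(2, Pow(B, 2)), -259) = Add(-259, Mul(2, Pow(B, 2))))
Add(157155, Mul(-1, Function('A')(398))) = Add(157155, Mul(-1, Add(-259, Mul(2, Pow(398, 2))))) = Add(157155, Mul(-1, Add(-259, Mul(2, 158404)))) = Add(157155, Mul(-1, Add(-259, 316808))) = Add(157155, Mul(-1, 316549)) = Add(157155, -316549) = -159394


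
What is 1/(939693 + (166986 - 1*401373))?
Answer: 1/705306 ≈ 1.4178e-6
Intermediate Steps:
1/(939693 + (166986 - 1*401373)) = 1/(939693 + (166986 - 401373)) = 1/(939693 - 234387) = 1/705306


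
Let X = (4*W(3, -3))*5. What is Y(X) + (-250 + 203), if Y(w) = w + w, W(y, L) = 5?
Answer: 153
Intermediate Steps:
X = 100 (X = (4*5)*5 = 20*5 = 100)
Y(w) = 2*w
Y(X) + (-250 + 203) = 2*100 + (-250 + 203) = 200 - 47 = 153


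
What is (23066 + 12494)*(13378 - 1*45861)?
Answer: -1155095480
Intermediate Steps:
(23066 + 12494)*(13378 - 1*45861) = 35560*(13378 - 45861) = 35560*(-32483) = -1155095480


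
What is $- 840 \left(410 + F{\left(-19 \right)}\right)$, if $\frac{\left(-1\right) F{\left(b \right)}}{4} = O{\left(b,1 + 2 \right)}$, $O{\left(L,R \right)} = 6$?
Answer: $-324240$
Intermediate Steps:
$F{\left(b \right)} = -24$ ($F{\left(b \right)} = \left(-4\right) 6 = -24$)
$- 840 \left(410 + F{\left(-19 \right)}\right) = - 840 \left(410 - 24\right) = \left(-840\right) 386 = -324240$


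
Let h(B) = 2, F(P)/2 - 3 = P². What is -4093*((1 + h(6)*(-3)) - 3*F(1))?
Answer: 118697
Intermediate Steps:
F(P) = 6 + 2*P²
-4093*((1 + h(6)*(-3)) - 3*F(1)) = -4093*((1 + 2*(-3)) - 3*(6 + 2*1²)) = -4093*((1 - 6) - 3*(6 + 2*1)) = -4093*(-5 - 3*(6 + 2)) = -4093*(-5 - 3*8) = -4093*(-5 - 24) = -4093*(-29) = 118697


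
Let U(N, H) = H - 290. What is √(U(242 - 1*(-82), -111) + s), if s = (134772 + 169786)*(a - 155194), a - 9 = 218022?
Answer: 11*√158161245 ≈ 1.3834e+5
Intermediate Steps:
a = 218031 (a = 9 + 218022 = 218031)
U(N, H) = -290 + H
s = 19137511046 (s = (134772 + 169786)*(218031 - 155194) = 304558*62837 = 19137511046)
√(U(242 - 1*(-82), -111) + s) = √((-290 - 111) + 19137511046) = √(-401 + 19137511046) = √19137510645 = 11*√158161245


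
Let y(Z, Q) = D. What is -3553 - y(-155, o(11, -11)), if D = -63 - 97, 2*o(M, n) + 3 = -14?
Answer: -3393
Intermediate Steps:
o(M, n) = -17/2 (o(M, n) = -3/2 + (½)*(-14) = -3/2 - 7 = -17/2)
D = -160
y(Z, Q) = -160
-3553 - y(-155, o(11, -11)) = -3553 - 1*(-160) = -3553 + 160 = -3393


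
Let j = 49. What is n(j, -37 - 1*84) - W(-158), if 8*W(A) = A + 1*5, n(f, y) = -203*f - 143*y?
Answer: 59001/8 ≈ 7375.1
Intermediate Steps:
W(A) = 5/8 + A/8 (W(A) = (A + 1*5)/8 = (A + 5)/8 = (5 + A)/8 = 5/8 + A/8)
n(j, -37 - 1*84) - W(-158) = (-203*49 - 143*(-37 - 1*84)) - (5/8 + (⅛)*(-158)) = (-9947 - 143*(-37 - 84)) - (5/8 - 79/4) = (-9947 - 143*(-121)) - 1*(-153/8) = (-9947 + 17303) + 153/8 = 7356 + 153/8 = 59001/8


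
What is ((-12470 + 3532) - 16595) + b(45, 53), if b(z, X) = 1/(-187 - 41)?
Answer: -5821525/228 ≈ -25533.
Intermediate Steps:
b(z, X) = -1/228 (b(z, X) = 1/(-228) = -1/228)
((-12470 + 3532) - 16595) + b(45, 53) = ((-12470 + 3532) - 16595) - 1/228 = (-8938 - 16595) - 1/228 = -25533 - 1/228 = -5821525/228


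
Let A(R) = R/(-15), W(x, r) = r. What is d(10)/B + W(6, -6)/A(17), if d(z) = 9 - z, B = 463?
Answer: 41653/7871 ≈ 5.2920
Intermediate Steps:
A(R) = -R/15 (A(R) = R*(-1/15) = -R/15)
d(10)/B + W(6, -6)/A(17) = (9 - 1*10)/463 - 6/((-1/15*17)) = (9 - 10)*(1/463) - 6/(-17/15) = -1*1/463 - 6*(-15/17) = -1/463 + 90/17 = 41653/7871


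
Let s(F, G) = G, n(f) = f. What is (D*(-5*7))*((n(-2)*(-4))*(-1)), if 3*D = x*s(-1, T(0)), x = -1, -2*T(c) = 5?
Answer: 700/3 ≈ 233.33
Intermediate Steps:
T(c) = -5/2 (T(c) = -½*5 = -5/2)
D = ⅚ (D = (-1*(-5/2))/3 = (⅓)*(5/2) = ⅚ ≈ 0.83333)
(D*(-5*7))*((n(-2)*(-4))*(-1)) = (5*(-5*7)/6)*(-2*(-4)*(-1)) = ((⅚)*(-35))*(8*(-1)) = -175/6*(-8) = 700/3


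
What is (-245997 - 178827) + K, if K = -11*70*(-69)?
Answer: -371694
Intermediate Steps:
K = 53130 (K = -770*(-69) = 53130)
(-245997 - 178827) + K = (-245997 - 178827) + 53130 = -424824 + 53130 = -371694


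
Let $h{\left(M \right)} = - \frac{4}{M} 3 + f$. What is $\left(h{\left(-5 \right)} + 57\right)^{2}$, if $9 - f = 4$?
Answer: $\frac{103684}{25} \approx 4147.4$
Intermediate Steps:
$f = 5$ ($f = 9 - 4 = 5$)
$h{\left(M \right)} = 5 - \frac{12}{M}$ ($h{\left(M \right)} = - \frac{4}{M} 3 + 5 = - \frac{12}{M} + 5 = 5 - \frac{12}{M}$)
$\left(h{\left(-5 \right)} + 57\right)^{2} = \left(\left(5 - \frac{12}{-5}\right) + 57\right)^{2} = \left(\left(5 - - \frac{12}{5}\right) + 57\right)^{2} = \left(\left(5 + \frac{12}{5}\right) + 57\right)^{2} = \left(\frac{37}{5} + 57\right)^{2} = \left(\frac{322}{5}\right)^{2} = \frac{103684}{25}$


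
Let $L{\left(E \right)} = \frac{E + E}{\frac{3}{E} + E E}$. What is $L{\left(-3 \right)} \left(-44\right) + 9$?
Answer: $42$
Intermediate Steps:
$L{\left(E \right)} = \frac{2 E}{E^{2} + \frac{3}{E}}$ ($L{\left(E \right)} = \frac{2 E}{\frac{3}{E} + E^{2}} = \frac{2 E}{E^{2} + \frac{3}{E}}$)
$L{\left(-3 \right)} \left(-44\right) + 9 = \frac{2 \left(-3\right)^{2}}{3 + \left(-3\right)^{3}} \left(-44\right) + 9 = 2 \cdot 9 \frac{1}{3 - 27} \left(-44\right) + 9 = 2 \cdot 9 \frac{1}{-24} \left(-44\right) + 9 = 2 \cdot 9 \left(- \frac{1}{24}\right) \left(-44\right) + 9 = \left(- \frac{3}{4}\right) \left(-44\right) + 9 = 33 + 9 = 42$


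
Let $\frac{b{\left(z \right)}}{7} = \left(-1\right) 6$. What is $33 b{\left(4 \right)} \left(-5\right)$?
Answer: $6930$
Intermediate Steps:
$b{\left(z \right)} = -42$ ($b{\left(z \right)} = 7 \left(\left(-1\right) 6\right) = 7 \left(-6\right) = -42$)
$33 b{\left(4 \right)} \left(-5\right) = 33 \left(-42\right) \left(-5\right) = \left(-1386\right) \left(-5\right) = 6930$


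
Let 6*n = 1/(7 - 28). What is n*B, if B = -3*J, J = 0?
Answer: 0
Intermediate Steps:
n = -1/126 (n = 1/(6*(7 - 28)) = (⅙)/(-21) = (⅙)*(-1/21) = -1/126 ≈ -0.0079365)
B = 0 (B = -3*0 = 0)
n*B = -1/126*0 = 0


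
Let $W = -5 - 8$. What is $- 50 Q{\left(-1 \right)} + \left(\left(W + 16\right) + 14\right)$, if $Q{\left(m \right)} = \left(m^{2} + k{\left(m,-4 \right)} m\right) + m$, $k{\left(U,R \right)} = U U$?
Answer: $67$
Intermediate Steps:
$k{\left(U,R \right)} = U^{2}$
$W = -13$ ($W = -5 - 8 = -13$)
$Q{\left(m \right)} = m + m^{2} + m^{3}$ ($Q{\left(m \right)} = \left(m^{2} + m^{2} m\right) + m = \left(m^{2} + m^{3}\right) + m = m + m^{2} + m^{3}$)
$- 50 Q{\left(-1 \right)} + \left(\left(W + 16\right) + 14\right) = - 50 \left(- (1 - 1 + \left(-1\right)^{2})\right) + \left(\left(-13 + 16\right) + 14\right) = - 50 \left(- (1 - 1 + 1)\right) + \left(3 + 14\right) = - 50 \left(\left(-1\right) 1\right) + 17 = \left(-50\right) \left(-1\right) + 17 = 50 + 17 = 67$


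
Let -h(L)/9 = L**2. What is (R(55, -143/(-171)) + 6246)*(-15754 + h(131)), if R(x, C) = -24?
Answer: -1059003066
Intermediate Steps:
h(L) = -9*L**2
(R(55, -143/(-171)) + 6246)*(-15754 + h(131)) = (-24 + 6246)*(-15754 - 9*131**2) = 6222*(-15754 - 9*17161) = 6222*(-15754 - 154449) = 6222*(-170203) = -1059003066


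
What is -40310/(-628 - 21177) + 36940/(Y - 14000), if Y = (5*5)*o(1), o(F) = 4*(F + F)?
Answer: -2491987/3009090 ≈ -0.82815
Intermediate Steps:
o(F) = 8*F (o(F) = 4*(2*F) = 8*F)
Y = 200 (Y = (5*5)*(8*1) = 25*8 = 200)
-40310/(-628 - 21177) + 36940/(Y - 14000) = -40310/(-628 - 21177) + 36940/(200 - 14000) = -40310/(-21805) + 36940/(-13800) = -40310*(-1/21805) + 36940*(-1/13800) = 8062/4361 - 1847/690 = -2491987/3009090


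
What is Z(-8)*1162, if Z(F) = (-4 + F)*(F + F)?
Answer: 223104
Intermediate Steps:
Z(F) = 2*F*(-4 + F) (Z(F) = (-4 + F)*(2*F) = 2*F*(-4 + F))
Z(-8)*1162 = (2*(-8)*(-4 - 8))*1162 = (2*(-8)*(-12))*1162 = 192*1162 = 223104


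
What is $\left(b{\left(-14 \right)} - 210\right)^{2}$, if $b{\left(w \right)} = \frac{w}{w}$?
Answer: $43681$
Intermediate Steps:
$b{\left(w \right)} = 1$
$\left(b{\left(-14 \right)} - 210\right)^{2} = \left(1 - 210\right)^{2} = \left(-209\right)^{2} = 43681$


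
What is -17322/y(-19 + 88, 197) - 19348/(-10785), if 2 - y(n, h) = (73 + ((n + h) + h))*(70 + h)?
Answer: 59114201/30868827 ≈ 1.9150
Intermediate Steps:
y(n, h) = 2 - (70 + h)*(73 + n + 2*h) (y(n, h) = 2 - (73 + ((n + h) + h))*(70 + h) = 2 - (73 + ((h + n) + h))*(70 + h) = 2 - (73 + (n + 2*h))*(70 + h) = 2 - (73 + n + 2*h)*(70 + h) = 2 - (70 + h)*(73 + n + 2*h))
-17322/y(-19 + 88, 197) - 19348/(-10785) = -17322/(-5108 - 213*197 - 70*(-19 + 88) - 2*197² - 1*197*(-19 + 88)) - 19348/(-10785) = -17322/(-5108 - 41961 - 70*69 - 2*38809 - 1*197*69) - 19348*(-1/10785) = -17322/(-5108 - 41961 - 4830 - 77618 - 13593) + 19348/10785 = -17322/(-143110) + 19348/10785 = -17322*(-1/143110) + 19348/10785 = 8661/71555 + 19348/10785 = 59114201/30868827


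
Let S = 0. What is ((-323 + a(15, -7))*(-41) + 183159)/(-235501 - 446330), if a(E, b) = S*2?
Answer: -196402/681831 ≈ -0.28805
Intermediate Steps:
a(E, b) = 0 (a(E, b) = 0*2 = 0)
((-323 + a(15, -7))*(-41) + 183159)/(-235501 - 446330) = ((-323 + 0)*(-41) + 183159)/(-235501 - 446330) = (-323*(-41) + 183159)/(-681831) = (13243 + 183159)*(-1/681831) = 196402*(-1/681831) = -196402/681831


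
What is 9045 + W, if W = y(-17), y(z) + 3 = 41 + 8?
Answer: 9091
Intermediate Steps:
y(z) = 46 (y(z) = -3 + (41 + 8) = -3 + 49 = 46)
W = 46
9045 + W = 9045 + 46 = 9091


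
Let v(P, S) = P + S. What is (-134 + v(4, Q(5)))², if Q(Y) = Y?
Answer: 15625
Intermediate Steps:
(-134 + v(4, Q(5)))² = (-134 + (4 + 5))² = (-134 + 9)² = (-125)² = 15625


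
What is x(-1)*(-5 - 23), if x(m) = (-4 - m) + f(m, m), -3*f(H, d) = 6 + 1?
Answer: 448/3 ≈ 149.33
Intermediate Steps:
f(H, d) = -7/3 (f(H, d) = -(6 + 1)/3 = -⅓*7 = -7/3)
x(m) = -19/3 - m (x(m) = (-4 - m) - 7/3 = -19/3 - m)
x(-1)*(-5 - 23) = (-19/3 - 1*(-1))*(-5 - 23) = (-19/3 + 1)*(-28) = -16/3*(-28) = 448/3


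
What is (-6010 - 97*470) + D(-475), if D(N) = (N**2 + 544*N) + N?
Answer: -84850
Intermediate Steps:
D(N) = N**2 + 545*N
(-6010 - 97*470) + D(-475) = (-6010 - 97*470) - 475*(545 - 475) = (-6010 - 45590) - 475*70 = -51600 - 33250 = -84850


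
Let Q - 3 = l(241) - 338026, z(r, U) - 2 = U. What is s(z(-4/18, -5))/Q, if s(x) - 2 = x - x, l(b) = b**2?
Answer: -1/139971 ≈ -7.1443e-6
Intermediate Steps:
z(r, U) = 2 + U
s(x) = 2 (s(x) = 2 + (x - x) = 2 + 0 = 2)
Q = -279942 (Q = 3 + (241**2 - 338026) = 3 + (58081 - 338026) = 3 - 279945 = -279942)
s(z(-4/18, -5))/Q = 2/(-279942) = 2*(-1/279942) = -1/139971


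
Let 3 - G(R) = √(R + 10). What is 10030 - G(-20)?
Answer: 10027 + I*√10 ≈ 10027.0 + 3.1623*I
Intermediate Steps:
G(R) = 3 - √(10 + R) (G(R) = 3 - √(R + 10) = 3 - √(10 + R))
10030 - G(-20) = 10030 - (3 - √(10 - 20)) = 10030 - (3 - √(-10)) = 10030 - (3 - I*√10) = 10030 + (-3 + I*√10) = 10027 + I*√10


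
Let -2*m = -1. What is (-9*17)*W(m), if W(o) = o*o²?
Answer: -153/8 ≈ -19.125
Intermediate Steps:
m = ½ (m = -½*(-1) = ½ ≈ 0.50000)
W(o) = o³
(-9*17)*W(m) = (-9*17)*(½)³ = -153*⅛ = -153/8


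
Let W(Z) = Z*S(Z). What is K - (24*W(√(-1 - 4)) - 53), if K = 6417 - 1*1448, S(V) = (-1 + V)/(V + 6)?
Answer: 6*(-5042*I + 841*√5)/(√5 - 6*I) ≈ 5042.5 + 1.3089*I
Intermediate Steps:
S(V) = (-1 + V)/(6 + V)
K = 4969 (K = 6417 - 1448 = 4969)
W(Z) = Z*(-1 + Z)/(6 + Z) (W(Z) = Z*((-1 + Z)/(6 + Z)) = Z*(-1 + Z)/(6 + Z))
K - (24*W(√(-1 - 4)) - 53) = 4969 - (24*(√(-1 - 4)*(-1 + √(-1 - 4))/(6 + √(-1 - 4))) - 53) = 4969 - (24*(√(-5)*(-1 + √(-5))/(6 + √(-5))) - 53) = 4969 - (24*((I*√5)*(-1 + I*√5)/(6 + I*√5)) - 53) = 4969 - (24*(I*√5*(-1 + I*√5)/(6 + I*√5)) - 53) = 4969 - (24*I*√5*(-1 + I*√5)/(6 + I*√5) - 53) = 4969 - (-53 + 24*I*√5*(-1 + I*√5)/(6 + I*√5)) = 4969 + (53 - 24*I*√5*(-1 + I*√5)/(6 + I*√5)) = 5022 - 24*I*√5*(-1 + I*√5)/(6 + I*√5)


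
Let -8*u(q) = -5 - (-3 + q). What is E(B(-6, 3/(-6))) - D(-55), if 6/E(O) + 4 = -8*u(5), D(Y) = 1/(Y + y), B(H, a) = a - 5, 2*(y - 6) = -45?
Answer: -76/143 ≈ -0.53147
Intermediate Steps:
y = -33/2 (y = 6 + (½)*(-45) = 6 - 45/2 = -33/2 ≈ -16.500)
u(q) = ¼ + q/8 (u(q) = -(-5 - (-3 + q))/8 = -(-5 + (3 - q))/8 = -(-2 - q)/8 = ¼ + q/8)
B(H, a) = -5 + a
D(Y) = 1/(-33/2 + Y) (D(Y) = 1/(Y - 33/2) = 1/(-33/2 + Y))
E(O) = -6/11 (E(O) = 6/(-4 - 8*(¼ + (⅛)*5)) = 6/(-4 - 8*(¼ + 5/8)) = 6/(-4 - 8*7/8) = 6/(-4 - 7) = 6/(-11) = 6*(-1/11) = -6/11)
E(B(-6, 3/(-6))) - D(-55) = -6/11 - 2/(-33 + 2*(-55)) = -6/11 - 2/(-33 - 110) = -6/11 - 2/(-143) = -6/11 - 2*(-1)/143 = -6/11 - 1*(-2/143) = -6/11 + 2/143 = -76/143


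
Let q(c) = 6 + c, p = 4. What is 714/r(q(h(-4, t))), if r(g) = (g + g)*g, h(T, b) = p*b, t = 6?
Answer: 119/300 ≈ 0.39667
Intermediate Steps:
h(T, b) = 4*b
r(g) = 2*g**2 (r(g) = (2*g)*g = 2*g**2)
714/r(q(h(-4, t))) = 714/((2*(6 + 4*6)**2)) = 714/((2*(6 + 24)**2)) = 714/((2*30**2)) = 714/((2*900)) = 714/1800 = 714*(1/1800) = 119/300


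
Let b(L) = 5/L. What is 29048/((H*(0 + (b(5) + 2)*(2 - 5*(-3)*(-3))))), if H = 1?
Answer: -29048/129 ≈ -225.18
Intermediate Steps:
29048/((H*(0 + (b(5) + 2)*(2 - 5*(-3)*(-3))))) = 29048/((1*(0 + (5/5 + 2)*(2 - 5*(-3)*(-3))))) = 29048/((1*(0 + (5*(⅕) + 2)*(2 + 15*(-3))))) = 29048/((1*(0 + (1 + 2)*(2 - 45)))) = 29048/((1*(0 + 3*(-43)))) = 29048/((1*(0 - 129))) = 29048/((1*(-129))) = 29048/(-129) = 29048*(-1/129) = -29048/129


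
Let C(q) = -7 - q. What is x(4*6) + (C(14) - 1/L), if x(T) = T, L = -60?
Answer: 181/60 ≈ 3.0167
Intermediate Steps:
x(4*6) + (C(14) - 1/L) = 4*6 + ((-7 - 1*14) - 1/(-60)) = 24 + ((-7 - 14) - 1*(-1/60)) = 24 + (-21 + 1/60) = 24 - 1259/60 = 181/60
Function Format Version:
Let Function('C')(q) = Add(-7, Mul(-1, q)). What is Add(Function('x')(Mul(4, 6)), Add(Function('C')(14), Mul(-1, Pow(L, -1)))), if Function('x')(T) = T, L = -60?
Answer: Rational(181, 60) ≈ 3.0167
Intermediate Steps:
Add(Function('x')(Mul(4, 6)), Add(Function('C')(14), Mul(-1, Pow(L, -1)))) = Add(Mul(4, 6), Add(Add(-7, Mul(-1, 14)), Mul(-1, Pow(-60, -1)))) = Add(24, Add(Add(-7, -14), Mul(-1, Rational(-1, 60)))) = Add(24, Add(-21, Rational(1, 60))) = Add(24, Rational(-1259, 60)) = Rational(181, 60)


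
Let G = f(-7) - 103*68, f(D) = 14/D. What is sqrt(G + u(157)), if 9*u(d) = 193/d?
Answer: I*sqrt(1554187745)/471 ≈ 83.701*I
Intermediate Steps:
u(d) = 193/(9*d) (u(d) = (193/d)/9 = 193/(9*d))
G = -7006 (G = 14/(-7) - 103*68 = 14*(-1/7) - 7004 = -2 - 7004 = -7006)
sqrt(G + u(157)) = sqrt(-7006 + (193/9)/157) = sqrt(-7006 + (193/9)*(1/157)) = sqrt(-7006 + 193/1413) = sqrt(-9899285/1413) = I*sqrt(1554187745)/471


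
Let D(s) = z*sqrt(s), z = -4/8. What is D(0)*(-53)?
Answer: 0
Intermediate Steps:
z = -1/2 (z = -4*1/8 = -1/2 ≈ -0.50000)
D(s) = -sqrt(s)/2
D(0)*(-53) = -sqrt(0)/2*(-53) = -1/2*0*(-53) = 0*(-53) = 0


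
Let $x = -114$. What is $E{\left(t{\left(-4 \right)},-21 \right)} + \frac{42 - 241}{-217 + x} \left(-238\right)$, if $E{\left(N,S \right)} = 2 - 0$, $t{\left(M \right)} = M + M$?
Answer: $- \frac{46700}{331} \approx -141.09$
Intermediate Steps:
$t{\left(M \right)} = 2 M$
$E{\left(N,S \right)} = 2$ ($E{\left(N,S \right)} = 2 + 0 = 2$)
$E{\left(t{\left(-4 \right)},-21 \right)} + \frac{42 - 241}{-217 + x} \left(-238\right) = 2 + \frac{42 - 241}{-217 - 114} \left(-238\right) = 2 + - \frac{199}{-331} \left(-238\right) = 2 + \left(-199\right) \left(- \frac{1}{331}\right) \left(-238\right) = 2 + \frac{199}{331} \left(-238\right) = 2 - \frac{47362}{331} = - \frac{46700}{331}$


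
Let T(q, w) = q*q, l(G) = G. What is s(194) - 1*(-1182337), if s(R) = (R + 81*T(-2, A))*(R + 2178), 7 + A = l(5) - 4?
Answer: 2411033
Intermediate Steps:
A = -6 (A = -7 + (5 - 4) = -7 + 1 = -6)
T(q, w) = q²
s(R) = (324 + R)*(2178 + R) (s(R) = (R + 81*(-2)²)*(R + 2178) = (R + 81*4)*(2178 + R) = (R + 324)*(2178 + R) = (324 + R)*(2178 + R))
s(194) - 1*(-1182337) = (705672 + 194² + 2502*194) - 1*(-1182337) = (705672 + 37636 + 485388) + 1182337 = 1228696 + 1182337 = 2411033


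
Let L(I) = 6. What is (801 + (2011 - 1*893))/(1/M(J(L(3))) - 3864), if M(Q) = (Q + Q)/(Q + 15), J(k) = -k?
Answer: -7676/15459 ≈ -0.49654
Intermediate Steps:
M(Q) = 2*Q/(15 + Q) (M(Q) = (2*Q)/(15 + Q) = 2*Q/(15 + Q))
(801 + (2011 - 1*893))/(1/M(J(L(3))) - 3864) = (801 + (2011 - 1*893))/(1/(2*(-1*6)/(15 - 1*6)) - 3864) = (801 + (2011 - 893))/(1/(2*(-6)/(15 - 6)) - 3864) = (801 + 1118)/(1/(2*(-6)/9) - 3864) = 1919/(1/(2*(-6)*(⅑)) - 3864) = 1919/(1/(-4/3) - 3864) = 1919/(-¾ - 3864) = 1919/(-15459/4) = 1919*(-4/15459) = -7676/15459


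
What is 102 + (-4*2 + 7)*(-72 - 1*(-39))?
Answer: 135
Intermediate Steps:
102 + (-4*2 + 7)*(-72 - 1*(-39)) = 102 + (-8 + 7)*(-72 + 39) = 102 - 1*(-33) = 102 + 33 = 135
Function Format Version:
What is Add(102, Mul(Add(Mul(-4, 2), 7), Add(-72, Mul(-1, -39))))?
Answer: 135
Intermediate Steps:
Add(102, Mul(Add(Mul(-4, 2), 7), Add(-72, Mul(-1, -39)))) = Add(102, Mul(Add(-8, 7), Add(-72, 39))) = Add(102, Mul(-1, -33)) = Add(102, 33) = 135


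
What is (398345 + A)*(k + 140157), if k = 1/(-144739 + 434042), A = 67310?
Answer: 18881304701554660/289303 ≈ 6.5265e+10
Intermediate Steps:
k = 1/289303 ≈ 3.4566e-6
(398345 + A)*(k + 140157) = (398345 + 67310)*(1/289303 + 140157) = 465655*(40547840572/289303) = 18881304701554660/289303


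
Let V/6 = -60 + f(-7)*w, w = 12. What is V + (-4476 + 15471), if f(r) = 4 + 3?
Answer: 11139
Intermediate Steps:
f(r) = 7
V = 144 (V = 6*(-60 + 7*12) = 6*(-60 + 84) = 6*24 = 144)
V + (-4476 + 15471) = 144 + (-4476 + 15471) = 144 + 10995 = 11139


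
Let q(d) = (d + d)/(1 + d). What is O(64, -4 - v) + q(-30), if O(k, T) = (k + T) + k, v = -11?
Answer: 3975/29 ≈ 137.07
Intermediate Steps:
q(d) = 2*d/(1 + d) (q(d) = (2*d)/(1 + d) = 2*d/(1 + d))
O(k, T) = T + 2*k (O(k, T) = (T + k) + k = T + 2*k)
O(64, -4 - v) + q(-30) = ((-4 - 1*(-11)) + 2*64) + 2*(-30)/(1 - 30) = ((-4 + 11) + 128) + 2*(-30)/(-29) = (7 + 128) + 2*(-30)*(-1/29) = 135 + 60/29 = 3975/29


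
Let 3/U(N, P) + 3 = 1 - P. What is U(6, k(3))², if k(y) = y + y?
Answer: 9/64 ≈ 0.14063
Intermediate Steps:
k(y) = 2*y
U(N, P) = 3/(-2 - P) (U(N, P) = 3/(-3 + (1 - P)) = 3/(-2 - P))
U(6, k(3))² = (-3/(2 + 2*3))² = (-3/(2 + 6))² = (-3/8)² = 9/64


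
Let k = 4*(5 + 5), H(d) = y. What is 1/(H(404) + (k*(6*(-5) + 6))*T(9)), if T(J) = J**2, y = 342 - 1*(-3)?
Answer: -1/77415 ≈ -1.2917e-5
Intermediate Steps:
y = 345 (y = 342 + 3 = 345)
H(d) = 345
k = 40 (k = 4*10 = 40)
1/(H(404) + (k*(6*(-5) + 6))*T(9)) = 1/(345 + (40*(6*(-5) + 6))*9**2) = 1/(345 + (40*(-30 + 6))*81) = 1/(345 + (40*(-24))*81) = 1/(345 - 960*81) = 1/(345 - 77760) = 1/(-77415) = -1/77415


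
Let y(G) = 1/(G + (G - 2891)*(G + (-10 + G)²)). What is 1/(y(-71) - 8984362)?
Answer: -19223451/172710442673263 ≈ -1.1130e-7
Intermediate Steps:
y(G) = 1/(G + (-2891 + G)*(G + (-10 + G)²))
1/(y(-71) - 8984362) = 1/(1/(-289100 + (-71)³ - 2910*(-71)² + 55030*(-71)) - 8984362) = 1/(1/(-289100 - 357911 - 2910*5041 - 3907130) - 8984362) = 1/(1/(-289100 - 357911 - 14669310 - 3907130) - 8984362) = 1/(1/(-19223451) - 8984362) = 1/(-1/19223451 - 8984362) = 1/(-172710442673263/19223451) = -19223451/172710442673263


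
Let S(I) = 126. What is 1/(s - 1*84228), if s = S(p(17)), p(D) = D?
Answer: -1/84102 ≈ -1.1890e-5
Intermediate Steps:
s = 126
1/(s - 1*84228) = 1/(126 - 1*84228) = 1/(126 - 84228) = 1/(-84102) = -1/84102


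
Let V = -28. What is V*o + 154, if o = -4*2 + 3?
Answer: 294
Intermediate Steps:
o = -5 (o = -8 + 3 = -5)
V*o + 154 = -28*(-5) + 154 = 140 + 154 = 294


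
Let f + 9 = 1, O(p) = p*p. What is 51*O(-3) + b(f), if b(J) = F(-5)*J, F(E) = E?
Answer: 499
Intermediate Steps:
O(p) = p**2
f = -8 (f = -9 + 1 = -8)
b(J) = -5*J
51*O(-3) + b(f) = 51*(-3)**2 - 5*(-8) = 51*9 + 40 = 459 + 40 = 499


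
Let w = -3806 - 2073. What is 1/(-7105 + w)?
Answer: -1/12984 ≈ -7.7018e-5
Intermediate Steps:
w = -5879
1/(-7105 + w) = 1/(-7105 - 5879) = 1/(-12984) = -1/12984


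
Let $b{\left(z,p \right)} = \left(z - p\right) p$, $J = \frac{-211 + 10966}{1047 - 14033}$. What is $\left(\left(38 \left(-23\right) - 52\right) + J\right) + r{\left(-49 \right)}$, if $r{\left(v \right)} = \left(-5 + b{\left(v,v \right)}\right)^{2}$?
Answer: $- \frac{11711141}{12986} \approx -901.83$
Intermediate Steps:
$J = - \frac{10755}{12986}$ ($J = \frac{10755}{-12986} = 10755 \left(- \frac{1}{12986}\right) = - \frac{10755}{12986} \approx -0.8282$)
$b{\left(z,p \right)} = p \left(z - p\right)$
$r{\left(v \right)} = 25$ ($r{\left(v \right)} = \left(-5 + v \left(v - v\right)\right)^{2} = \left(-5 + v 0\right)^{2} = \left(-5 + 0\right)^{2} = \left(-5\right)^{2} = 25$)
$\left(\left(38 \left(-23\right) - 52\right) + J\right) + r{\left(-49 \right)} = \left(\left(38 \left(-23\right) - 52\right) - \frac{10755}{12986}\right) + 25 = \left(\left(-874 - 52\right) - \frac{10755}{12986}\right) + 25 = \left(-926 - \frac{10755}{12986}\right) + 25 = - \frac{12035791}{12986} + 25 = - \frac{11711141}{12986}$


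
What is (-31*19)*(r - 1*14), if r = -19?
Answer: 19437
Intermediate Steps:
(-31*19)*(r - 1*14) = (-31*19)*(-19 - 1*14) = -589*(-19 - 14) = -589*(-33) = 19437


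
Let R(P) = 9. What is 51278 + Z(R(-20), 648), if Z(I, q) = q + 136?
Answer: 52062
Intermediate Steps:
Z(I, q) = 136 + q
51278 + Z(R(-20), 648) = 51278 + (136 + 648) = 51278 + 784 = 52062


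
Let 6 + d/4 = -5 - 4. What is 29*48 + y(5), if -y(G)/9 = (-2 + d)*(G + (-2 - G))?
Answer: 276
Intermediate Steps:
d = -60 (d = -24 + 4*(-5 - 4) = -24 + 4*(-9) = -24 - 36 = -60)
y(G) = -1116 (y(G) = -9*(-2 - 60)*(G + (-2 - G)) = -(-558)*(-2) = -9*124 = -1116)
29*48 + y(5) = 29*48 - 1116 = 1392 - 1116 = 276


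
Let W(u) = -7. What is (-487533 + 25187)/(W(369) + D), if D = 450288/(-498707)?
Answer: 230575186622/3941237 ≈ 58503.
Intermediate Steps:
D = -450288/498707 (D = 450288*(-1/498707) = -450288/498707 ≈ -0.90291)
(-487533 + 25187)/(W(369) + D) = (-487533 + 25187)/(-7 - 450288/498707) = -462346/(-3941237/498707) = -462346*(-498707/3941237) = 230575186622/3941237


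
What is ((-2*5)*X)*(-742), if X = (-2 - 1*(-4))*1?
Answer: 14840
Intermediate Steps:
X = 2 (X = (-2 + 4)*1 = 2*1 = 2)
((-2*5)*X)*(-742) = (-2*5*2)*(-742) = -10*2*(-742) = -20*(-742) = 14840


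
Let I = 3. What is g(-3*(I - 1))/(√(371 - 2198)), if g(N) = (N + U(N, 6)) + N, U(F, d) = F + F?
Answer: 8*I*√203/203 ≈ 0.56149*I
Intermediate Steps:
U(F, d) = 2*F
g(N) = 4*N (g(N) = (N + 2*N) + N = 3*N + N = 4*N)
g(-3*(I - 1))/(√(371 - 2198)) = (4*(-3*(3 - 1)))/(√(371 - 2198)) = (4*(-3*2))/(√(-1827)) = (4*(-6))/((3*I*√203)) = -(-8)*I*√203/203 = 8*I*√203/203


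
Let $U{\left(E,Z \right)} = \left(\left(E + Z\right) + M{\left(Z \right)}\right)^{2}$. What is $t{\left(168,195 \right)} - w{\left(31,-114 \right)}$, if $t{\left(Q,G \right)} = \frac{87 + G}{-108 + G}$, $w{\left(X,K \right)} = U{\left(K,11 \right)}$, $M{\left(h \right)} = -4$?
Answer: $- \frac{331927}{29} \approx -11446.0$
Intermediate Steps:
$U{\left(E,Z \right)} = \left(-4 + E + Z\right)^{2}$ ($U{\left(E,Z \right)} = \left(\left(E + Z\right) - 4\right)^{2} = \left(-4 + E + Z\right)^{2}$)
$w{\left(X,K \right)} = \left(7 + K\right)^{2}$ ($w{\left(X,K \right)} = \left(-4 + K + 11\right)^{2} = \left(7 + K\right)^{2}$)
$t{\left(Q,G \right)} = \frac{87 + G}{-108 + G}$
$t{\left(168,195 \right)} - w{\left(31,-114 \right)} = \frac{87 + 195}{-108 + 195} - \left(7 - 114\right)^{2} = \frac{1}{87} \cdot 282 - \left(-107\right)^{2} = \frac{1}{87} \cdot 282 - 11449 = \frac{94}{29} - 11449 = - \frac{331927}{29}$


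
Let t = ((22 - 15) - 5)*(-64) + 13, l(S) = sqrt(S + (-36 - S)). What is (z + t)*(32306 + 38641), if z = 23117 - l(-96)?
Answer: 1631922894 - 425682*I ≈ 1.6319e+9 - 4.2568e+5*I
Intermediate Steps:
l(S) = 6*I (l(S) = sqrt(-36) = 6*I)
t = -115 (t = (7 - 5)*(-64) + 13 = 2*(-64) + 13 = -128 + 13 = -115)
z = 23117 - 6*I ≈ 23117.0 - 6.0*I
(z + t)*(32306 + 38641) = ((23117 - 6*I) - 115)*(32306 + 38641) = (23002 - 6*I)*70947 = 1631922894 - 425682*I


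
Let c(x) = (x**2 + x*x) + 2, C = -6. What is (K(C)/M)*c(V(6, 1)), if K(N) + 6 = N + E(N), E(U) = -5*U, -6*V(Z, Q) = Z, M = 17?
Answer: 72/17 ≈ 4.2353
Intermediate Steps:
V(Z, Q) = -Z/6
c(x) = 2 + 2*x**2 (c(x) = (x**2 + x**2) + 2 = 2*x**2 + 2 = 2 + 2*x**2)
K(N) = -6 - 4*N (K(N) = -6 + (N - 5*N) = -6 - 4*N)
(K(C)/M)*c(V(6, 1)) = ((-6 - 4*(-6))/17)*(2 + 2*(-1/6*6)**2) = ((-6 + 24)*(1/17))*(2 + 2*(-1)**2) = (18*(1/17))*(2 + 2*1) = 18*(2 + 2)/17 = (18/17)*4 = 72/17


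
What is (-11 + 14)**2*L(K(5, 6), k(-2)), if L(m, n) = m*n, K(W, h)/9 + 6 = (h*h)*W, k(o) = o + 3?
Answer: 14094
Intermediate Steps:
k(o) = 3 + o
K(W, h) = -54 + 9*W*h**2 (K(W, h) = -54 + 9*((h*h)*W) = -54 + 9*(h**2*W) = -54 + 9*(W*h**2) = -54 + 9*W*h**2)
(-11 + 14)**2*L(K(5, 6), k(-2)) = (-11 + 14)**2*((-54 + 9*5*6**2)*(3 - 2)) = 3**2*((-54 + 9*5*36)*1) = 9*((-54 + 1620)*1) = 9*(1566*1) = 9*1566 = 14094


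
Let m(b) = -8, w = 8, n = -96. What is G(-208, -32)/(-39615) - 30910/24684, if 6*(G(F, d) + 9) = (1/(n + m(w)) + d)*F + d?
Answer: -56888039/44448030 ≈ -1.2799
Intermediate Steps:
G(F, d) = -9 + d/6 + F*(-1/104 + d)/6 (G(F, d) = -9 + ((1/(-96 - 8) + d)*F + d)/6 = -9 + ((1/(-104) + d)*F + d)/6 = -9 + ((-1/104 + d)*F + d)/6 = -9 + (F*(-1/104 + d) + d)/6 = -9 + (d + F*(-1/104 + d))/6 = -9 + (d/6 + F*(-1/104 + d)/6) = -9 + d/6 + F*(-1/104 + d)/6)
G(-208, -32)/(-39615) - 30910/24684 = (-9 - 1/624*(-208) + (1/6)*(-32) + (1/6)*(-208)*(-32))/(-39615) - 30910/24684 = (-9 + 1/3 - 16/3 + 3328/3)*(-1/39615) - 30910*1/24684 = (3286/3)*(-1/39615) - 1405/1122 = -3286/118845 - 1405/1122 = -56888039/44448030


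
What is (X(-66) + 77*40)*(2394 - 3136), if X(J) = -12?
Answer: -2276456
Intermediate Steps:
(X(-66) + 77*40)*(2394 - 3136) = (-12 + 77*40)*(2394 - 3136) = (-12 + 3080)*(-742) = 3068*(-742) = -2276456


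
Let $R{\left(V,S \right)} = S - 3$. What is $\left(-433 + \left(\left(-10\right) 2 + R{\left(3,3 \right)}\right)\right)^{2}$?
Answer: $205209$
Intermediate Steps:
$R{\left(V,S \right)} = -3 + S$ ($R{\left(V,S \right)} = S - 3 = -3 + S$)
$\left(-433 + \left(\left(-10\right) 2 + R{\left(3,3 \right)}\right)\right)^{2} = \left(-433 + \left(\left(-10\right) 2 + \left(-3 + 3\right)\right)\right)^{2} = \left(-433 + \left(-20 + 0\right)\right)^{2} = \left(-433 - 20\right)^{2} = \left(-453\right)^{2} = 205209$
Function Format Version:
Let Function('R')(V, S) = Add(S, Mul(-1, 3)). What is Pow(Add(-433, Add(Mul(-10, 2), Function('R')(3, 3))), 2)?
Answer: 205209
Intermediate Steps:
Function('R')(V, S) = Add(-3, S) (Function('R')(V, S) = Add(S, -3) = Add(-3, S))
Pow(Add(-433, Add(Mul(-10, 2), Function('R')(3, 3))), 2) = Pow(Add(-433, Add(Mul(-10, 2), Add(-3, 3))), 2) = Pow(Add(-433, Add(-20, 0)), 2) = Pow(Add(-433, -20), 2) = Pow(-453, 2) = 205209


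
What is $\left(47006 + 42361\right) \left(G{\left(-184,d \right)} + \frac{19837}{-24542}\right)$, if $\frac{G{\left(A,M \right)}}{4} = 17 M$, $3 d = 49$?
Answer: $\frac{2434191244637}{24542} \approx 9.9185 \cdot 10^{7}$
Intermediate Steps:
$d = \frac{49}{3}$ ($d = \frac{1}{3} \cdot 49 = \frac{49}{3} \approx 16.333$)
$G{\left(A,M \right)} = 68 M$ ($G{\left(A,M \right)} = 4 \cdot 17 M = 68 M$)
$\left(47006 + 42361\right) \left(G{\left(-184,d \right)} + \frac{19837}{-24542}\right) = \left(47006 + 42361\right) \left(68 \cdot \frac{49}{3} + \frac{19837}{-24542}\right) = 89367 \left(\frac{3332}{3} + 19837 \left(- \frac{1}{24542}\right)\right) = 89367 \left(\frac{3332}{3} - \frac{19837}{24542}\right) = 89367 \cdot \frac{81714433}{73626} = \frac{2434191244637}{24542}$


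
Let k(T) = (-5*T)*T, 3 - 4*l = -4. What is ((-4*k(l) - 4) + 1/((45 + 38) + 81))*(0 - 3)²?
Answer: 42255/82 ≈ 515.30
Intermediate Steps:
l = 7/4 (l = ¾ - ¼*(-4) = ¾ + 1 = 7/4 ≈ 1.7500)
k(T) = -5*T²
((-4*k(l) - 4) + 1/((45 + 38) + 81))*(0 - 3)² = ((-(-20)*(7/4)² - 4) + 1/((45 + 38) + 81))*(0 - 3)² = ((-(-20)*49/16 - 4) + 1/(83 + 81))*(-3)² = ((-4*(-245/16) - 4) + 1/164)*9 = ((245/4 - 4) + 1/164)*9 = (229/4 + 1/164)*9 = (4695/82)*9 = 42255/82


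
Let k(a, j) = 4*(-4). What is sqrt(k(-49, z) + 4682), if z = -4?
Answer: sqrt(4666) ≈ 68.308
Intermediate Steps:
k(a, j) = -16
sqrt(k(-49, z) + 4682) = sqrt(-16 + 4682) = sqrt(4666)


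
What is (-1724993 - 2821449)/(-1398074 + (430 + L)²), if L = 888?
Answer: -2273221/169525 ≈ -13.409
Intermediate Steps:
(-1724993 - 2821449)/(-1398074 + (430 + L)²) = (-1724993 - 2821449)/(-1398074 + (430 + 888)²) = -4546442/(-1398074 + 1318²) = -4546442/(-1398074 + 1737124) = -4546442/339050 = -4546442*1/339050 = -2273221/169525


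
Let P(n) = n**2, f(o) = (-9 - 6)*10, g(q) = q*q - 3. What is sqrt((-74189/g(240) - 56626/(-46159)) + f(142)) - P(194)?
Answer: -37636 + I*sqrt(1060672345485253690017)/2658619923 ≈ -37636.0 + 12.25*I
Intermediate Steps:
g(q) = -3 + q**2 (g(q) = q**2 - 3 = -3 + q**2)
f(o) = -150 (f(o) = -15*10 = -150)
sqrt((-74189/g(240) - 56626/(-46159)) + f(142)) - P(194) = sqrt((-74189/(-3 + 240**2) - 56626/(-46159)) - 150) - 1*194**2 = sqrt((-74189/(-3 + 57600) - 56626*(-1/46159)) - 150) - 1*37636 = sqrt((-74189/57597 + 56626/46159) - 150) - 37636 = sqrt(-163002329/2658619923 - 150) - 37636 = sqrt(-398955990779/2658619923) - 37636 = I*sqrt(1060672345485253690017)/2658619923 - 37636 = -37636 + I*sqrt(1060672345485253690017)/2658619923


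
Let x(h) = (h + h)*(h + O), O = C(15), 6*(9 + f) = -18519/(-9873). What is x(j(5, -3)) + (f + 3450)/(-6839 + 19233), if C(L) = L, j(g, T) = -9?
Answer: -26363095633/244731924 ≈ -107.72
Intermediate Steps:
f = -171541/19746 (f = -9 + (-18519/(-9873))/6 = -9 + (-18519*(-1/9873))/6 = -9 + (1/6)*(6173/3291) = -9 + 6173/19746 = -171541/19746 ≈ -8.6874)
O = 15
x(h) = 2*h*(15 + h) (x(h) = (h + h)*(h + 15) = (2*h)*(15 + h) = 2*h*(15 + h))
x(j(5, -3)) + (f + 3450)/(-6839 + 19233) = 2*(-9)*(15 - 9) + (-171541/19746 + 3450)/(-6839 + 19233) = 2*(-9)*6 + (67952159/19746)/12394 = -108 + (67952159/19746)*(1/12394) = -108 + 67952159/244731924 = -26363095633/244731924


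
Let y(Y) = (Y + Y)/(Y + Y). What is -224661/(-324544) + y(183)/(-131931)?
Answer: 29639425847/42817414464 ≈ 0.69223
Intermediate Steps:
y(Y) = 1 (y(Y) = (2*Y)/((2*Y)) = (2*Y)*(1/(2*Y)) = 1)
-224661/(-324544) + y(183)/(-131931) = -224661/(-324544) + 1/(-131931) = -224661*(-1/324544) + 1*(-1/131931) = 224661/324544 - 1/131931 = 29639425847/42817414464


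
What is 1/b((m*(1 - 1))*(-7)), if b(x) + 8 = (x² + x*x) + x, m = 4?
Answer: -⅛ ≈ -0.12500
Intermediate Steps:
b(x) = -8 + x + 2*x² (b(x) = -8 + ((x² + x*x) + x) = -8 + ((x² + x²) + x) = -8 + (2*x² + x) = -8 + (x + 2*x²) = -8 + x + 2*x²)
1/b((m*(1 - 1))*(-7)) = 1/(-8 + (4*(1 - 1))*(-7) + 2*((4*(1 - 1))*(-7))²) = 1/(-8 + (4*0)*(-7) + 2*((4*0)*(-7))²) = 1/(-8 + 0*(-7) + 2*(0*(-7))²) = 1/(-8 + 0 + 2*0²) = 1/(-8 + 0 + 2*0) = 1/(-8 + 0 + 0) = 1/(-8) = -⅛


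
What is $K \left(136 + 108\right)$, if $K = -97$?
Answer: $-23668$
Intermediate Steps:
$K \left(136 + 108\right) = - 97 \left(136 + 108\right) = \left(-97\right) 244 = -23668$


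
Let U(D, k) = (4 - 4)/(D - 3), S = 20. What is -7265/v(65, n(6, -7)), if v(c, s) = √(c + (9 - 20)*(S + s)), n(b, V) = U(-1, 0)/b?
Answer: 1453*I*√155/31 ≈ 583.54*I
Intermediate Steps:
U(D, k) = 0 (U(D, k) = 0/(-3 + D) = 0)
n(b, V) = 0 (n(b, V) = 0/b = 0)
v(c, s) = √(-220 + c - 11*s) (v(c, s) = √(c + (9 - 20)*(20 + s)) = √(c - 11*(20 + s)) = √(c + (-220 - 11*s)) = √(-220 + c - 11*s))
-7265/v(65, n(6, -7)) = -7265/√(-220 + 65 - 11*0) = -7265/√(-220 + 65 + 0) = -7265*(-I*√155/155) = -(-1453)*I*√155/31 = 1453*I*√155/31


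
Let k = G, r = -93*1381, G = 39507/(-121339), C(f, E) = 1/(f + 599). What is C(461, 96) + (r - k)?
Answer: -16518925695461/128619340 ≈ -1.2843e+5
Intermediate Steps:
C(f, E) = 1/(599 + f)
G = -39507/121339 (G = 39507*(-1/121339) = -39507/121339 ≈ -0.32559)
r = -128433
k = -39507/121339 ≈ -0.32559
C(461, 96) + (r - k) = 1/(599 + 461) + (-128433 - 1*(-39507/121339)) = 1/1060 + (-128433 + 39507/121339) = 1/1060 - 15583892280/121339 = -16518925695461/128619340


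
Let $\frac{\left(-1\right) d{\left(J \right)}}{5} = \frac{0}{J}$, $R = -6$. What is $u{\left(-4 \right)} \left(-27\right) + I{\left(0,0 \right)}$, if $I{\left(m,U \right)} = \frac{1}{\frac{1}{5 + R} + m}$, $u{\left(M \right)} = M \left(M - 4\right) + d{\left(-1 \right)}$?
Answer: $-865$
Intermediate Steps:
$d{\left(J \right)} = 0$ ($d{\left(J \right)} = - 5 \frac{0}{J} = \left(-5\right) 0 = 0$)
$u{\left(M \right)} = M \left(-4 + M\right)$ ($u{\left(M \right)} = M \left(M - 4\right) + 0 = M \left(-4 + M\right) + 0 = M \left(-4 + M\right)$)
$I{\left(m,U \right)} = \frac{1}{-1 + m}$ ($I{\left(m,U \right)} = \frac{1}{\frac{1}{5 - 6} + m} = \frac{1}{\frac{1}{-1} + m} = \frac{1}{-1 + m}$)
$u{\left(-4 \right)} \left(-27\right) + I{\left(0,0 \right)} = - 4 \left(-4 - 4\right) \left(-27\right) + \frac{1}{-1 + 0} = \left(-4\right) \left(-8\right) \left(-27\right) + \frac{1}{-1} = 32 \left(-27\right) - 1 = -864 - 1 = -865$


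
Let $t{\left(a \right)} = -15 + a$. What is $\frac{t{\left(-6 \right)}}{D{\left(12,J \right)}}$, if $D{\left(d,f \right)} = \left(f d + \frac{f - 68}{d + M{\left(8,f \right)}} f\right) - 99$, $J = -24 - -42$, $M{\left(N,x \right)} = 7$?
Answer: $- \frac{19}{63} \approx -0.30159$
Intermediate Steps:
$J = 18$ ($J = -24 + 42 = 18$)
$D{\left(d,f \right)} = -99 + d f + \frac{f \left(-68 + f\right)}{7 + d}$ ($D{\left(d,f \right)} = \left(f d + \frac{f - 68}{d + 7} f\right) - 99 = \left(d f + \frac{-68 + f}{7 + d} f\right) - 99 = \left(d f + \frac{f \left(-68 + f\right)}{7 + d}\right) - 99 = -99 + d f + \frac{f \left(-68 + f\right)}{7 + d}$)
$\frac{t{\left(-6 \right)}}{D{\left(12,J \right)}} = \frac{-15 - 6}{\frac{1}{7 + 12} \left(-693 + 18^{2} - 1188 - 1224 + 18 \cdot 12^{2} + 7 \cdot 12 \cdot 18\right)} = - \frac{21}{\frac{1}{19} \left(-693 + 324 - 1188 - 1224 + 18 \cdot 144 + 1512\right)} = - \frac{21}{\frac{1}{19} \left(-693 + 324 - 1188 - 1224 + 2592 + 1512\right)} = - \frac{21}{\frac{1}{19} \cdot 1323} = - \frac{21}{\frac{1323}{19}} = \left(-21\right) \frac{19}{1323} = - \frac{19}{63}$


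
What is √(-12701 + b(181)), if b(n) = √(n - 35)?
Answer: √(-12701 + √146) ≈ 112.65*I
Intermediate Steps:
b(n) = √(-35 + n)
√(-12701 + b(181)) = √(-12701 + √(-35 + 181)) = √(-12701 + √146)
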